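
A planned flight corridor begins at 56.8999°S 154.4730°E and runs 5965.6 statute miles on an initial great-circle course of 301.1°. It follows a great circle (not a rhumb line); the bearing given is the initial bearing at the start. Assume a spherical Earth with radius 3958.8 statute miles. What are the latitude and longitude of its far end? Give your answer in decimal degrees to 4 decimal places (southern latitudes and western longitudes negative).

latitude 13.1813°, longitude 93.1136°

Angular distance δ = d/R = 5965.6 / 3958.8 = 1.506921 rad.
With φ₁ = -56.8999° = -0.993091 rad and θ = 301.1° = 5.255186 rad:
sin φ₂ = sin φ₁ cos δ + cos φ₁ sin δ cos θ = (-0.837718)(0.063832) + (0.546103)(0.997961)(0.516533) = 0.228032
φ₂ = asin(0.228032) = 0.230056 rad = 13.1813°.
For the longitude increment, Δλ = atan2( sin θ sin δ cos φ₁, cos δ − sin φ₁ sin φ₂ ) = atan2(-0.466657, 0.254858) = -61.3594°.
λ₂ = 154.4730° + -61.3594° = 93.1136°.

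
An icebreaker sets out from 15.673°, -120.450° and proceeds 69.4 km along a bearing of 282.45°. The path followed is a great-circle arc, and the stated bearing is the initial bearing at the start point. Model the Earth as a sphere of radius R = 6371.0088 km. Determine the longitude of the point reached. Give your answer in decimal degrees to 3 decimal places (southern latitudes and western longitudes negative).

Angular distance δ = d/R = 69.4 / 6371.0088 = 0.010893 rad.
Converting: φ₁ = 0.273545 rad, θ = 4.929682 rad.
Destination latitude: φ₂ = arcsin( sin φ₁ cos δ + cos φ₁ sin δ cos θ ) = arcsin(0.272392) = 15.807°.
Then Δλ = atan2(-0.010241, 0.926355) = -0.011055 rad, from sin θ sin δ cos φ₁ over cos δ − sin φ₁ sin φ₂.
λ₂ = -120.450° + -0.633° = -121.083°.

longitude -121.083°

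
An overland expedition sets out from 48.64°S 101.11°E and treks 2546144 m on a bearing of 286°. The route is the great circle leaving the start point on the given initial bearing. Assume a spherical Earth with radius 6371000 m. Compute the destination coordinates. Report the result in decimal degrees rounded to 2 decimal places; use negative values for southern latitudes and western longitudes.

latitude -38.36°, longitude 72.62°

Central angle δ = d/R = 0.399646 rad.
Start latitude φ₁ = -0.848928 rad; initial bearing θ = 4.991642 rad.
sin φ₂ = sin φ₁ cos δ + cos φ₁ sin δ cos θ = (-0.750573)(0.921199) + (0.660788)(0.389092)(0.275637) = -0.620558
φ₂ = asin(-0.620558) = -0.669454 rad = -38.36°.
Δλ = atan2( sin θ sin δ cos φ₁ , cos δ − sin φ₁ sin φ₂ ) = atan2(-0.247148, 0.455425) = -0.497202 rad = -28.49°.
λ₂ = 101.11° + -28.49° = 72.62°.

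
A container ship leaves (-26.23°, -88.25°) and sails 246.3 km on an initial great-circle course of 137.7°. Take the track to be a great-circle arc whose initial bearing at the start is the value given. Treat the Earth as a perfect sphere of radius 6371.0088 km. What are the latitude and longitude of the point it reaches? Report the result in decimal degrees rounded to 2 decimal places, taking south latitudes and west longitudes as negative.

Central angle δ = d/R = 0.038659 rad.
Converting: φ₁ = -0.457800 rad, θ = 2.403318 rad.
sin φ₂ = sin φ₁ cos δ + cos φ₁ sin δ cos θ = (-0.441976)(0.999253) + (0.897027)(0.038650)(-0.739631) = -0.467288
φ₂ = asin(-0.467288) = -0.486221 rad = -27.86°.
For the longitude increment, Δλ = atan2( sin θ sin δ cos φ₁, cos δ − sin φ₁ sin φ₂ ) = atan2(0.023333, 0.792723) = 1.69°.
λ₂ = λ₁ + Δλ = -86.56°.

latitude -27.86°, longitude -86.56°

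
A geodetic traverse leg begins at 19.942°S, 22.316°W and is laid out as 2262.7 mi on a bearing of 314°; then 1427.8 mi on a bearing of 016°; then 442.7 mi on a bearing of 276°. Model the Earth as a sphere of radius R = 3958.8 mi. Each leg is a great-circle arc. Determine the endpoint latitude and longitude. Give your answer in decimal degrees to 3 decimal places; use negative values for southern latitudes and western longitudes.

Apply the spherical direct solution leg by leg, carrying full precision between legs.
Leg 1: from (-19.942°, -22.316°), δ = 2262.7/3958.8 = 0.571562 rad, θ = 314° → φ = 3.806°, λ = -45.270°.
Leg 2: from (3.806°, -45.270°), δ = 1427.8/3958.8 = 0.360665 rad, θ = 16° → φ = 23.615°, λ = -39.175°.
Leg 3: from (23.615°, -39.175°), δ = 442.7/3958.8 = 0.111827 rad, θ = 276° → φ = 24.128°, λ = -46.160°.

latitude 24.128°, longitude -46.160°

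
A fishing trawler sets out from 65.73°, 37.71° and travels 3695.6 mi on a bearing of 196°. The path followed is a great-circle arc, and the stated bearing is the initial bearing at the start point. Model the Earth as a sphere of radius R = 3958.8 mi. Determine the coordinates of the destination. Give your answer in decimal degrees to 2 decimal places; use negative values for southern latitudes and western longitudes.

δ = 3695.6/3958.8 = 0.933515 rad (53.4865°).
With φ₁ = 65.73° = 1.147205 rad and θ = 196° = 3.420845 rad:
Destination latitude: φ₂ = arcsin( sin φ₁ cos δ + cos φ₁ sin δ cos θ ) = arcsin(0.224865) = 12.99°.
Δλ = atan2( sin θ sin δ cos φ₁ , cos δ − sin φ₁ sin φ₂ ) = atan2(-0.091059, 0.390022) = -0.229363 rad = -13.14°.
λ₂ = λ₁ + Δλ = 24.57°.

latitude 12.99°, longitude 24.57°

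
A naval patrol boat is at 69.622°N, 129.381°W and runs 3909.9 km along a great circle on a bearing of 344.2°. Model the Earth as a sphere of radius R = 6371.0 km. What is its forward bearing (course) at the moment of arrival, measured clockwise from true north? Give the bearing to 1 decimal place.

final bearing 199.6°

δ = 3909.9/6371 = 0.613703 rad (35.1626°).
With φ₁ = 69.622° = 1.215133 rad and θ = 344.2° = 6.007423 rad:
sin φ₂ = sin φ₁ cos δ + cos φ₁ sin δ cos θ = (0.937416)(0.817521) + (0.348212)(0.575898)(0.962218) = 0.959316
φ₂ = asin(0.959316) = 1.284568 rad = 73.600°.
Then Δλ = atan2(-0.054602, -0.081756) = -2.552765 rad, from sin θ sin δ cos φ₁ over cos δ − sin φ₁ sin φ₂.
λ₂ = -129.381° + -146.263° = -275.644°, normalized to (−180°, 180°] → 84.356°.
The forward bearing on arrival equals the back-azimuth from the destination plus 180°.
Back-azimuth from P₂ (73.6°, 84.4°) to P₁ (69.6°, -129.4°), with Δλ' = λ₁ − λ₂ = -213.7°: atan2( sin Δλ' cos φ₁ , cos φ₂ sin φ₁ − sin φ₂ cos φ₁ cos Δλ' ) = 19.6°.
Final bearing = (19.6° + 180°) mod 360° = 199.6°.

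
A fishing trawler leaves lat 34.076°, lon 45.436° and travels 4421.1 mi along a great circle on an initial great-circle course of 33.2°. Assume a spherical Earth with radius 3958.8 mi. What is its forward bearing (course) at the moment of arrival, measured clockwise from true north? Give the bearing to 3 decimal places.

final bearing 113.749°

The arc subtends δ = 4421.1/3958.8 = 1.116778 rad at the centre.
Start latitude φ₁ = 0.594738 rad; initial bearing θ = 0.579449 rad.
Applying the spherical law of cosines for sides, sin φ₂ = sin φ₁ cos δ + cos φ₁ sin δ cos θ = 0.868606, so φ₂ = 60.297°.
Then Δλ = atan2(0.407596, -0.048092) = 1.688243 rad, from sin θ sin δ cos φ₁ over cos δ − sin φ₁ sin φ₂.
λ₂ = λ₁ + Δλ = 142.165°.
The forward bearing on arrival equals the back-azimuth from the destination plus 180°.
Back-azimuth from P₂ (60.297°, 142.165°) to P₁ (34.076°, 45.436°), with Δλ' = λ₁ − λ₂ = -96.729°: atan2( sin Δλ' cos φ₁ , cos φ₂ sin φ₁ − sin φ₂ cos φ₁ cos Δλ' ) = 293.749°.
Final bearing = (293.749° + 180°) mod 360° = 113.749°.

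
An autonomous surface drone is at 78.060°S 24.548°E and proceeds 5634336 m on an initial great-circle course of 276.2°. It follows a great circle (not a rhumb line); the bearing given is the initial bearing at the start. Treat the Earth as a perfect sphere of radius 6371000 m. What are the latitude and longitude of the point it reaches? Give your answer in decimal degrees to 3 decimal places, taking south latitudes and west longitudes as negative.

latitude -37.069°, longitude -49.980°

The arc subtends δ = 5634336/6371000 = 0.884372 rad at the centre.
Start latitude φ₁ = -1.362404 rad; initial bearing θ = 4.820599 rad.
sin φ₂ = sin φ₁ cos δ + cos φ₁ sin δ cos θ = (-0.978365)(0.633775) + (0.206887)(0.773517)(0.107999) = -0.602780
φ₂ = asin(-0.602780) = -0.646981 rad = -37.069°.
Then Δλ = atan2(-0.159095, 0.044036) = -1.300764 rad, from sin θ sin δ cos φ₁ over cos δ − sin φ₁ sin φ₂.
λ₂ = 24.548° + -74.528° = -49.980°.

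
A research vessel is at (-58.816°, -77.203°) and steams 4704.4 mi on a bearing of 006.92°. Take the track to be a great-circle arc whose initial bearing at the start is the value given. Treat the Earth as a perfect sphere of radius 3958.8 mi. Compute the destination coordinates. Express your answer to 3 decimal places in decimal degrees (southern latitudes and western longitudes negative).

latitude 9.068°, longitude -70.704°

Central angle δ = d/R = 1.188340 rad.
Converting: φ₁ = -1.026533 rad, θ = 0.120777 rad.
Destination latitude: φ₂ = arcsin( sin φ₁ cos δ + cos φ₁ sin δ cos θ ) = arcsin(0.157603) = 9.068°.
For the longitude increment, Δλ = atan2( sin θ sin δ cos φ₁, cos δ − sin φ₁ sin φ₂ ) = atan2(0.057878, 0.508031) = 6.499°.
λ₂ = -77.203° + 6.499° = -70.704°.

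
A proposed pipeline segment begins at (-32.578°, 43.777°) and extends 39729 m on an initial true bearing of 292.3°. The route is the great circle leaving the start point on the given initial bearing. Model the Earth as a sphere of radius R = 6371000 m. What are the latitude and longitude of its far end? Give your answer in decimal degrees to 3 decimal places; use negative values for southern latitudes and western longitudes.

latitude -32.442°, longitude 43.385°

Angular distance δ = d/R = 39729 / 6371000 = 0.006236 rad.
Start latitude φ₁ = -0.568593 rad; initial bearing θ = 5.101597 rad.
sin φ₂ = sin φ₁ cos δ + cos φ₁ sin δ cos θ = (-0.538447)(0.999981) + (0.842659)(0.006236)(0.379456) = -0.536443
φ₂ = asin(-0.536443) = -0.566217 rad = -32.442°.
Δλ = atan2( sin θ sin δ cos φ₁ , cos δ − sin φ₁ sin φ₂ ) = atan2(-0.004862, 0.711134) = -0.006836 rad = -0.392°.
λ₂ = λ₁ + Δλ = 43.385°.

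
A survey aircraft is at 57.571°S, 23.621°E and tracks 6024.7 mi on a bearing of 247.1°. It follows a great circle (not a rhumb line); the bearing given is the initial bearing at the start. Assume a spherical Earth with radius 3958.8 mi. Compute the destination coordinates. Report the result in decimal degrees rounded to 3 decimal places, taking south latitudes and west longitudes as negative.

latitude -14.461°, longitude -84.540°

Angular distance δ = d/R = 6024.7 / 3958.8 = 1.521850 rad.
Start latitude φ₁ = -1.004804 rad; initial bearing θ = 4.312709 rad.
Destination latitude: φ₂ = arcsin( sin φ₁ cos δ + cos φ₁ sin δ cos θ ) = arcsin(-0.249716) = -14.461°.
For the longitude increment, Δλ = atan2( sin θ sin δ cos φ₁, cos δ − sin φ₁ sin φ₂ ) = atan2(-0.493398, -0.161848) = -108.161°.
λ₂ = 23.621° + -108.161° = -84.540°.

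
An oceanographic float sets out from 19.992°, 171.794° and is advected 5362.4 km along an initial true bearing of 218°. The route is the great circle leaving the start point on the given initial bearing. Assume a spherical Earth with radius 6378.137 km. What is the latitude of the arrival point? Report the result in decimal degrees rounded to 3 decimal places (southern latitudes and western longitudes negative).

The arc subtends δ = 5362.4/6378.137 = 0.840747 rad at the centre.
Start latitude φ₁ = 0.348926 rad; initial bearing θ = 3.804818 rad.
Destination latitude: φ₂ = arcsin( sin φ₁ cos δ + cos φ₁ sin δ cos θ ) = arcsin(-0.323788) = -18.892°.
Then Δλ = atan2(-0.431111, 0.777606) = -0.506221 rad, from sin θ sin δ cos φ₁ over cos δ − sin φ₁ sin φ₂.
λ₂ = 171.794° + -29.004° = 142.790°.

latitude -18.892°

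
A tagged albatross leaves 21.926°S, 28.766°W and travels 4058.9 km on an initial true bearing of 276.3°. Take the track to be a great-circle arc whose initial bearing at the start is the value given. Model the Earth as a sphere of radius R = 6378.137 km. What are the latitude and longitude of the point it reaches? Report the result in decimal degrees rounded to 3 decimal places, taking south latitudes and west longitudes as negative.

Angular distance δ = d/R = 4058.9 / 6378.137 = 0.636377 rad.
Start latitude φ₁ = -0.382681 rad; initial bearing θ = 4.822345 rad.
sin φ₂ = sin φ₁ cos δ + cos φ₁ sin δ cos θ = (-0.373409)(0.804254) + (0.927667)(0.594286)(0.109734) = -0.239819
φ₂ = asin(-0.239819) = -0.242180 rad = -13.876°.
For the longitude increment, Δλ = atan2( sin θ sin δ cos φ₁, cos δ − sin φ₁ sin φ₂ ) = atan2(-0.547970, 0.714704) = -37.478°.
λ₂ = λ₁ + Δλ = -66.244°.

latitude -13.876°, longitude -66.244°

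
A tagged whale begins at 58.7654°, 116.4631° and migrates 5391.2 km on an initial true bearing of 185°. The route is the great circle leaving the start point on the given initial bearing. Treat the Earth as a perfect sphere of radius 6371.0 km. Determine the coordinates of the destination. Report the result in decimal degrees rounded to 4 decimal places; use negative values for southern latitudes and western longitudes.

latitude 10.3672°, longitude 112.6591°

The arc subtends δ = 5391.2/6371 = 0.846209 rad at the centre.
With φ₁ = 58.7654° = 1.025650 rad and θ = 185° = 3.228859 rad:
Applying the spherical law of cosines for sides, sin φ₂ = sin φ₁ cos δ + cos φ₁ sin δ cos θ = 0.179956, so φ₂ = 10.3672°.
For the longitude increment, Δλ = atan2( sin θ sin δ cos φ₁, cos δ − sin φ₁ sin φ₂ ) = atan2(-0.033840, 0.508954) = -3.8040°.
λ₂ = 116.4631° + -3.8040° = 112.6591°.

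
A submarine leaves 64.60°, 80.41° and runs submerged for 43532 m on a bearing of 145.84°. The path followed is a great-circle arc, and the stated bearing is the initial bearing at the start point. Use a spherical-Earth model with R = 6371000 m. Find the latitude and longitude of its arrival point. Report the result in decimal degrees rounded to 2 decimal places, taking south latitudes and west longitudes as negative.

latitude 64.28°, longitude 80.92°

δ = 43532/6371000 = 0.006833 rad (0.3915°).
With φ₁ = 64.60° = 1.127483 rad and θ = 145.84° = 2.545388 rad:
Applying the spherical law of cosines for sides, sin φ₂ = sin φ₁ cos δ + cos φ₁ sin δ cos θ = 0.900889, so φ₂ = 64.28°.
Then Δλ = atan2(0.001646, 0.186172) = 0.008839 rad, from sin θ sin δ cos φ₁ over cos δ − sin φ₁ sin φ₂.
λ₂ = 80.41° + 0.51° = 80.92°.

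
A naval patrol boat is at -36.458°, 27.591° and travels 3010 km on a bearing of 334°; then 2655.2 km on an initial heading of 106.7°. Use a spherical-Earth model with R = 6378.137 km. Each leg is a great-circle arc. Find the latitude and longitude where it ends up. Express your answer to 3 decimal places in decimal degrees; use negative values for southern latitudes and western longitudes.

latitude -17.299°, longitude 39.787°

Apply the spherical direct solution leg by leg, carrying full precision between legs.
Leg 1: from (-36.458°, 27.591°), δ = 3010/6378.137 = 0.471925 rad, θ = 334° → φ = -11.575°, λ = 15.854°.
Leg 2: from (-11.575°, 15.854°), δ = 2655.2/6378.137 = 0.416297 rad, θ = 106.7° → φ = -17.299°, λ = 39.787°.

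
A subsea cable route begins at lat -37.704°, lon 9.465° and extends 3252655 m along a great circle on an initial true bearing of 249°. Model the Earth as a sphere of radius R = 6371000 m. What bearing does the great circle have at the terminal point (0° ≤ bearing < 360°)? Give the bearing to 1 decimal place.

final bearing 274.0°

Central angle δ = d/R = 0.510541 rad.
With φ₁ = -37.704° = -0.658059 rad and θ = 249° = 4.345870 rad:
Destination latitude: φ₂ = arcsin( sin φ₁ cos δ + cos φ₁ sin δ cos θ ) = arcsin(-0.672142) = -42.233°.
Δλ = atan2( sin θ sin δ cos φ₁ , cos δ − sin φ₁ sin φ₂ ) = atan2(-0.360931, 0.461410) = -0.663815 rad = -38.034°.
Hence λ₂ = 9.465° + -38.034° = -28.569°.
The forward bearing on arrival equals the back-azimuth from the destination plus 180°.
Back-azimuth from P₂ (-42.2°, -28.6°) to P₁ (-37.7°, 9.5°), with Δλ' = λ₁ − λ₂ = 38.0°: atan2( sin Δλ' cos φ₁ , cos φ₂ sin φ₁ − sin φ₂ cos φ₁ cos Δλ' ) = 94.0°.
Final bearing = (94.0° + 180°) mod 360° = 274.0°.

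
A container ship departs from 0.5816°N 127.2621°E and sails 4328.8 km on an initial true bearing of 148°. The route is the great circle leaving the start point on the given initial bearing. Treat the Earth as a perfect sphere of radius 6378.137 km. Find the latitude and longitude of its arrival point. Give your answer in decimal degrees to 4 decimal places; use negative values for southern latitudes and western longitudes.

latitude -31.6316°, longitude 150.2612°

The arc subtends δ = 4328.8/6378.137 = 0.678693 rad at the centre.
Converting: φ₁ = 0.010151 rad, θ = 2.583087 rad.
Applying the spherical law of cosines for sides, sin φ₂ = sin φ₁ cos δ + cos φ₁ sin δ cos θ = -0.524456, so φ₂ = -31.6316°.
For the longitude increment, Δλ = atan2( sin θ sin δ cos φ₁, cos δ − sin φ₁ sin φ₂ ) = atan2(0.332654, 0.783717) = 22.9991°.
λ₂ = 127.2621° + 22.9991° = 150.2612°.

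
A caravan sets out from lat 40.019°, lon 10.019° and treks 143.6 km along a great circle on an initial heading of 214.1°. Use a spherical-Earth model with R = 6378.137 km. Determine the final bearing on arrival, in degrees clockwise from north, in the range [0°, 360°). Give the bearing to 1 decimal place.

δ = 143.6/6378.137 = 0.022514 rad (1.2900°).
Start latitude φ₁ = 0.698463 rad; initial bearing θ = 3.736750 rad.
Destination latitude: φ₂ = arcsin( sin φ₁ cos δ + cos φ₁ sin δ cos θ ) = arcsin(0.628602) = 38.947°.
Then Δλ = atan2(-0.009666, 0.595529) = -0.016229 rad, from sin θ sin δ cos φ₁ over cos δ − sin φ₁ sin φ₂.
λ₂ = λ₁ + Δλ = 9.089°.
The forward bearing on arrival equals the back-azimuth from the destination plus 180°.
Back-azimuth from P₂ (38.9°, 9.1°) to P₁ (40.0°, 10.0°), with Δλ' = λ₁ − λ₂ = 0.9°: atan2( sin Δλ' cos φ₁ , cos φ₂ sin φ₁ − sin φ₂ cos φ₁ cos Δλ' ) = 33.5°.
Final bearing = (33.5° + 180°) mod 360° = 213.5°.

final bearing 213.5°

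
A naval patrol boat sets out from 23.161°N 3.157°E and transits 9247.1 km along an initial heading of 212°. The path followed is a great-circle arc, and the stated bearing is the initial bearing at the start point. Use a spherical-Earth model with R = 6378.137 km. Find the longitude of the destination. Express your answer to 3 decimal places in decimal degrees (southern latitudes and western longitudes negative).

longitude -46.800°

Central angle δ = d/R = 1.449812 rad.
With φ₁ = 23.161° = 0.404236 rad and θ = 212° = 3.700098 rad:
sin φ₂ = sin φ₁ cos δ + cos φ₁ sin δ cos θ = (0.393316)(0.120689) + (0.919403)(0.992690)(-0.848048) = -0.726530
φ₂ = asin(-0.726530) = -0.813258 rad = -46.596°.
Δλ = atan2( sin θ sin δ cos φ₁ , cos δ − sin φ₁ sin φ₂ ) = atan2(-0.483648, 0.406445) = -0.871917 rad = -49.957°.
λ₂ = 3.157° + -49.957° = -46.800°.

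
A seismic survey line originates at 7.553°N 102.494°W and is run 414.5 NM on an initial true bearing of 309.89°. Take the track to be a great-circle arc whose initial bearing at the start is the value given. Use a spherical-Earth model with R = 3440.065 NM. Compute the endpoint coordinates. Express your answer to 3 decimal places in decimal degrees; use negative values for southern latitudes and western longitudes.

The arc subtends δ = 414.5/3440.065 = 0.120492 rad at the centre.
With φ₁ = 7.553° = 0.131825 rad and θ = 309.89° = 5.408601 rad:
Applying the spherical law of cosines for sides, sin φ₂ = sin φ₁ cos δ + cos φ₁ sin δ cos θ = 0.206908, so φ₂ = 11.941°.
Δλ = atan2( sin θ sin δ cos φ₁ , cos δ − sin φ₁ sin φ₂ ) = atan2(-0.091427, 0.965553) = -0.094407 rad = -5.409°.
Hence λ₂ = -102.494° + -5.409° = -107.903°.

latitude 11.941°, longitude -107.903°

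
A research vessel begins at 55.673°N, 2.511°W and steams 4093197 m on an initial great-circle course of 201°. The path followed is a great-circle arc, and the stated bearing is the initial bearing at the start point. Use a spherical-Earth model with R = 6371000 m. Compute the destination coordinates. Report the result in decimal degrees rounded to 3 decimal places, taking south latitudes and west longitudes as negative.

Angular distance δ = d/R = 4093197 / 6371000 = 0.642473 rad.
Start latitude φ₁ = 0.971677 rad; initial bearing θ = 3.508112 rad.
Destination latitude: φ₂ = arcsin( sin φ₁ cos δ + cos φ₁ sin δ cos θ ) = arcsin(0.345732) = 20.226°.
For the longitude increment, Δλ = atan2( sin θ sin δ cos φ₁, cos δ − sin φ₁ sin φ₂ ) = atan2(-0.121087, 0.515100) = -13.229°.
λ₂ = -2.511° + -13.229° = -15.740°.

latitude 20.226°, longitude -15.740°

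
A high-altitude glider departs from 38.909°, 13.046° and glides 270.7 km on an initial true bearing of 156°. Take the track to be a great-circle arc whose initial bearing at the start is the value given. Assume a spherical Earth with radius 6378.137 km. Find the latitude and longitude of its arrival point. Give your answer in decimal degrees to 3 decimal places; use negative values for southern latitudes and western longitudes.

The arc subtends δ = 270.7/6378.137 = 0.042442 rad at the centre.
Start latitude φ₁ = 0.679090 rad; initial bearing θ = 2.722714 rad.
Destination latitude: φ₂ = arcsin( sin φ₁ cos δ + cos φ₁ sin δ cos θ ) = arcsin(0.597358) = 36.681°.
Δλ = atan2( sin θ sin δ cos φ₁ , cos δ − sin φ₁ sin φ₂ ) = atan2(0.013429, 0.623908) = 0.021520 rad = 1.233°.
λ₂ = λ₁ + Δλ = 14.279°.

latitude 36.681°, longitude 14.279°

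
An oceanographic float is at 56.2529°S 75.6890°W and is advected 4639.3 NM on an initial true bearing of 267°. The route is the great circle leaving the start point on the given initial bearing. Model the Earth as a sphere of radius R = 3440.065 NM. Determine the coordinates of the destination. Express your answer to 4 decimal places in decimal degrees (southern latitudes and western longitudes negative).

δ = 4639.3/3440.065 = 1.348608 rad (77.2696°).
Converting: φ₁ = -0.981798 rad, θ = 4.660029 rad.
Destination latitude: φ₂ = arcsin( sin φ₁ cos δ + cos φ₁ sin δ cos θ ) = arcsin(-0.211592) = -12.2157°.
Then Δλ = atan2(-0.541129, 0.044426) = -1.488881 rad, from sin θ sin δ cos φ₁ over cos δ − sin φ₁ sin φ₂.
Hence λ₂ = -75.6890° + -85.3066° = -160.9956°.

latitude -12.2157°, longitude -160.9956°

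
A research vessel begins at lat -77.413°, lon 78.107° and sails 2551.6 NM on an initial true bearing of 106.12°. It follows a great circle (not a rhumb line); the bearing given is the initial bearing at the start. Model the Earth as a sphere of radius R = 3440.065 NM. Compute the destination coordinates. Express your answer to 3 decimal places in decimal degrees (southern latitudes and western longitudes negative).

latitude -49.504°, longitude 170.083°

Angular distance δ = d/R = 2551.6 / 3440.065 = 0.741730 rad.
With φ₁ = -77.413° = -1.351112 rad and θ = 106.12° = 1.852143 rad:
Applying the spherical law of cosines for sides, sin φ₂ = sin φ₁ cos δ + cos φ₁ sin δ cos θ = -0.760456, so φ₂ = -49.504°.
Δλ = atan2( sin θ sin δ cos φ₁ , cos δ − sin φ₁ sin φ₂ ) = atan2(0.141432, -0.004879) = 1.605280 rad = 91.976°.
λ₂ = 78.107° + 91.976° = 170.083°.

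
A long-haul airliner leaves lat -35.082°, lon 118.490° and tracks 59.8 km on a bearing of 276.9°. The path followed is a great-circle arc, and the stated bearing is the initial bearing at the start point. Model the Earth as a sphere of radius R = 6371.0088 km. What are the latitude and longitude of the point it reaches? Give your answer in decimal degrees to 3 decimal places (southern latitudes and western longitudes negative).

Central angle δ = d/R = 0.009386 rad.
Converting: φ₁ = -0.612296 rad, θ = 4.832817 rad.
Applying the spherical law of cosines for sides, sin φ₂ = sin φ₁ cos δ + cos φ₁ sin δ cos θ = -0.573800, so φ₂ = -35.016°.
For the longitude increment, Δλ = atan2( sin θ sin δ cos φ₁, cos δ − sin φ₁ sin φ₂ ) = atan2(-0.007625, 0.670165) = -0.652°.
Hence λ₂ = 118.490° + -0.652° = 117.838°.

latitude -35.016°, longitude 117.838°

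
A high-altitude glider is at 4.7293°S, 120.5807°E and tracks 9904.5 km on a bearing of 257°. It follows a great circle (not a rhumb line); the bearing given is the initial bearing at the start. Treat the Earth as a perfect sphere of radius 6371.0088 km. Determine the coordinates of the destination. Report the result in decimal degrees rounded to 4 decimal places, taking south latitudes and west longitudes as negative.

latitude -13.0317°, longitude 30.4381°

The arc subtends δ = 9904.5/6371.0088 = 1.554620 rad at the centre.
Start latitude φ₁ = -0.082542 rad; initial bearing θ = 4.485496 rad.
Applying the spherical law of cosines for sides, sin φ₂ = sin φ₁ cos δ + cos φ₁ sin δ cos θ = -0.225489, so φ₂ = -13.0317°.
Δλ = atan2( sin θ sin δ cos φ₁ , cos δ − sin φ₁ sin φ₂ ) = atan2(-0.970926, -0.002416) = -1.573285 rad = -90.1426°.
λ₂ = 120.5807° + -90.1426° = 30.4381°.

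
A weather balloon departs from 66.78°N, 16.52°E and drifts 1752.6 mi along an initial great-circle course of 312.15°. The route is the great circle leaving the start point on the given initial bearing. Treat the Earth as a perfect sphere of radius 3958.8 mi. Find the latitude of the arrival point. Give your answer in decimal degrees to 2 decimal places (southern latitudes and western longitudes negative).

Central angle δ = d/R = 0.442710 rad.
Converting: φ₁ = 1.165531 rad, θ = 5.448045 rad.
Applying the spherical law of cosines for sides, sin φ₂ = sin φ₁ cos δ + cos φ₁ sin δ cos θ = 0.943744, so φ₂ = 70.69°.
For the longitude increment, Δλ = atan2( sin θ sin δ cos φ₁, cos δ − sin φ₁ sin φ₂ ) = atan2(-0.125219, 0.036295) = -73.84°.
λ₂ = λ₁ + Δλ = -57.32°.

latitude 70.69°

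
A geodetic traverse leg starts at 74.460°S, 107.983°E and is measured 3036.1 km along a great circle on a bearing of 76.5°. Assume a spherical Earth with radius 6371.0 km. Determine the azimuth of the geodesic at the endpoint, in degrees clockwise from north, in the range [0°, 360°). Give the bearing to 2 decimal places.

Angular distance δ = d/R = 3036.1 / 6371 = 0.476550 rad.
Start latitude φ₁ = -1.299572 rad; initial bearing θ = 1.335177 rad.
sin φ₂ = sin φ₁ cos δ + cos φ₁ sin δ cos θ = (-0.963444)(0.888583) + (0.267911)(0.458716)(0.233445) = -0.827410
φ₂ = asin(-0.827410) = -0.974480 rad = -55.834°.
Then Δλ = atan2(0.119500, 0.091420) = 0.917751 rad, from sin θ sin δ cos φ₁ over cos δ − sin φ₁ sin φ₂.
Hence λ₂ = 107.983° + 52.583° = 160.566°.
The forward bearing on arrival equals the back-azimuth from the destination plus 180°.
Back-azimuth from P₂ (-55.83°, 160.57°) to P₁ (-74.46°, 107.98°), with Δλ' = λ₁ − λ₂ = -52.58°: atan2( sin Δλ' cos φ₁ , cos φ₂ sin φ₁ − sin φ₂ cos φ₁ cos Δλ' ) = 207.64°.
Final bearing = (207.64° + 180°) mod 360° = 27.64°.

final bearing 27.64°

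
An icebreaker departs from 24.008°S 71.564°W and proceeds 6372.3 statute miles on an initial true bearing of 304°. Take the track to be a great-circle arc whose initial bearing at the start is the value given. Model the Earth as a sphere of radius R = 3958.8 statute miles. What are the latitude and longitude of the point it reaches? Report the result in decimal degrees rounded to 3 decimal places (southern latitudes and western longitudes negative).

Angular distance δ = d/R = 6372.3 / 3958.8 = 1.609654 rad.
Converting: φ₁ = -0.419019 rad, θ = 5.305801 rad.
Destination latitude: φ₂ = arcsin( sin φ₁ cos δ + cos φ₁ sin δ cos θ ) = arcsin(0.526237) = 31.752°.
Δλ = atan2( sin θ sin δ cos φ₁ , cos δ − sin φ₁ sin φ₂ ) = atan2(-0.756745, 0.175259) = -1.343213 rad = -76.960°.
Hence λ₂ = -71.564° + -76.960° = -148.524°.

latitude 31.752°, longitude -148.524°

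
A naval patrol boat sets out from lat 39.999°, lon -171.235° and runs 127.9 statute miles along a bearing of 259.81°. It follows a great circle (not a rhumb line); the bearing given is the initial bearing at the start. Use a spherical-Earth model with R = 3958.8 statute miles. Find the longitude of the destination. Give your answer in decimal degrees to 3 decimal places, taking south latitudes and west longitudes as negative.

Central angle δ = d/R = 0.032308 rad.
With φ₁ = 39.999° = 0.698114 rad and θ = 259.81° = 4.534540 rad:
Applying the spherical law of cosines for sides, sin φ₂ = sin φ₁ cos δ + cos φ₁ sin δ cos θ = 0.638061, so φ₂ = 39.647°.
Δλ = atan2( sin θ sin δ cos φ₁ , cos δ − sin φ₁ sin φ₂ ) = atan2(-0.024355, 0.589349) = -0.041302 rad = -2.366°.
λ₂ = -171.235° + -2.366° = -173.601°.

longitude -173.601°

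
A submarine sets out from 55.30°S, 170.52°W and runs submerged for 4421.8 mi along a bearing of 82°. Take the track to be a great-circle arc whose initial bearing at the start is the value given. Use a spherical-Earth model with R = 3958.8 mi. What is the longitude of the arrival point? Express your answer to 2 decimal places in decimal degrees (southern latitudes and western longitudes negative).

Central angle δ = d/R = 1.116955 rad.
With φ₁ = -55.30° = -0.965167 rad and θ = 82° = 1.431170 rad:
Destination latitude: φ₂ = arcsin( sin φ₁ cos δ + cos φ₁ sin δ cos θ ) = arcsin(-0.289238) = -16.81°.
Then Δλ = atan2(0.506672, 0.200627) = 1.193769 rad, from sin θ sin δ cos φ₁ over cos δ − sin φ₁ sin φ₂.
λ₂ = -170.52° + 68.40° = -102.12°.

longitude -102.12°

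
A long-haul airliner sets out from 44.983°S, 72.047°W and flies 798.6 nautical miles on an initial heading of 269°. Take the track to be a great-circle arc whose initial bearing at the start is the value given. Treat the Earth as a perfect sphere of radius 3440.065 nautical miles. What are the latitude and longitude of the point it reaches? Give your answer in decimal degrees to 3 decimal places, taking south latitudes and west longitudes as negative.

Central angle δ = d/R = 0.232147 rad.
Converting: φ₁ = -0.785101 rad, θ = 4.694936 rad.
sin φ₂ = sin φ₁ cos δ + cos φ₁ sin δ cos θ = (-0.706897)(0.973175) + (0.707317)(0.230067)(-0.017452) = -0.690774
φ₂ = asin(-0.690774) = -0.762559 rad = -43.691°.
Δλ = atan2( sin θ sin δ cos φ₁ , cos δ − sin φ₁ sin φ₂ ) = atan2(-0.162706, 0.484869) = -0.323759 rad = -18.550°.
λ₂ = λ₁ + Δλ = -90.597°.

latitude -43.691°, longitude -90.597°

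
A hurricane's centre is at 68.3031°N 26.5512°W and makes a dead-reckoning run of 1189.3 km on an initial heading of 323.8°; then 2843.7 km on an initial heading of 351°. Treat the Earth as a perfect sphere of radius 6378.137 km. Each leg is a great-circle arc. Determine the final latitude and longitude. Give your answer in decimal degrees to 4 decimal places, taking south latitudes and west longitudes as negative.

latitude 78.5197°, longitude 147.2405°

Apply the spherical direct solution leg by leg, carrying full precision between legs.
Leg 1: from (68.3031°, -26.5512°), δ = 1189.3/6378.137 = 0.186465 rad, θ = 323.8° → φ = 75.5470°, λ = -52.5714°.
Leg 2: from (75.5470°, -52.5714°), δ = 2843.7/6378.137 = 0.445851 rad, θ = 351° → φ = 78.5197°, λ = 147.2405°.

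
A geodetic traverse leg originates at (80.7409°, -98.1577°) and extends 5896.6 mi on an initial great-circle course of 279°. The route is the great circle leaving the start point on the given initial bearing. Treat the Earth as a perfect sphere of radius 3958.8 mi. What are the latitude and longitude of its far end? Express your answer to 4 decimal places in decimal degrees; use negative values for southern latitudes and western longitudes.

Angular distance δ = d/R = 5896.6 / 3958.8 = 1.489492 rad.
With φ₁ = 80.7409° = 1.409195 rad and θ = 279° = 4.869469 rad:
Applying the spherical law of cosines for sides, sin φ₂ = sin φ₁ cos δ + cos φ₁ sin δ cos θ = 0.105244, so φ₂ = 6.0412°.
Δλ = atan2( sin θ sin δ cos φ₁ , cos δ − sin φ₁ sin φ₂ ) = atan2(-0.158393, -0.022658) = -1.712879 rad = -98.1407°.
λ₂ = -98.1577° + -98.1407° = -196.2984°, normalized to (−180°, 180°] → 163.7016°.

latitude 6.0412°, longitude 163.7016°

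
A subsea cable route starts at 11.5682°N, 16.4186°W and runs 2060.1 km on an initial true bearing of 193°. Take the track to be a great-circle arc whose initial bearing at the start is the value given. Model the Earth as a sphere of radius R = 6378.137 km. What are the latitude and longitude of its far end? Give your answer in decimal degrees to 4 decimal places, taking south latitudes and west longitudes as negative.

The arc subtends δ = 2060.1/6378.137 = 0.322994 rad at the centre.
Converting: φ₁ = 0.201903 rad, θ = 3.368485 rad.
sin φ₂ = sin φ₁ cos δ + cos φ₁ sin δ cos θ = (0.200534)(0.948289) + (0.979687)(0.317407)(-0.974370) = -0.112825
φ₂ = asin(-0.112825) = -0.113066 rad = -6.4782°.
For the longitude increment, Δλ = atan2( sin θ sin δ cos φ₁, cos δ − sin φ₁ sin φ₂ ) = atan2(-0.069951, 0.970915) = -4.1208°.
λ₂ = λ₁ + Δλ = -20.5394°.

latitude -6.4782°, longitude -20.5394°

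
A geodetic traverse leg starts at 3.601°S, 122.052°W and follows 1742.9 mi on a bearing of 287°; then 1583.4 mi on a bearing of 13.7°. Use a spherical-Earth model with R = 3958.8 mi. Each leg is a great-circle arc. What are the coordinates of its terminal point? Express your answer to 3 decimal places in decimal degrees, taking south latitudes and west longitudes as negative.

Apply the spherical direct solution leg by leg, carrying full precision between legs.
Leg 1: from (-3.601°, -122.052°), δ = 1742.9/3958.8 = 0.440260 rad, θ = 287° → φ = 3.873°, λ = -146.162°.
Leg 2: from (3.873°, -146.162°), δ = 1583.4/3958.8 = 0.399970 rad, θ = 13.7° → φ = 26.082°, λ = -140.268°.

latitude 26.082°, longitude -140.268°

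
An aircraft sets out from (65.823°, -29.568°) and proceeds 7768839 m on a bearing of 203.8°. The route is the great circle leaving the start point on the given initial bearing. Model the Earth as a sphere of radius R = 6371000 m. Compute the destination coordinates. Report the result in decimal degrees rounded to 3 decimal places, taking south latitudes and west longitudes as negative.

latitude -2.167°, longitude -51.850°

Angular distance δ = d/R = 7768839 / 6371000 = 1.219407 rad.
Start latitude φ₁ = 1.148828 rad; initial bearing θ = 3.556981 rad.
Destination latitude: φ₂ = arcsin( sin φ₁ cos δ + cos φ₁ sin δ cos θ ) = arcsin(-0.037819) = -2.167°.
For the longitude increment, Δλ = atan2( sin θ sin δ cos φ₁, cos δ − sin φ₁ sin φ₂ ) = atan2(-0.155176, 0.378705) = -22.282°.
Hence λ₂ = -29.568° + -22.282° = -51.850°.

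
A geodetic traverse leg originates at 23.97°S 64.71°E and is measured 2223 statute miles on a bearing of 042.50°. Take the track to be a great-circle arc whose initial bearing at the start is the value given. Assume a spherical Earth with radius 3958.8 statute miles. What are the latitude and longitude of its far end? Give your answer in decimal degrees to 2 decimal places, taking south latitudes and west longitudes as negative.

The arc subtends δ = 2223/3958.8 = 0.561534 rad at the centre.
Start latitude φ₁ = -0.418355 rad; initial bearing θ = 0.741765 rad.
Applying the spherical law of cosines for sides, sin φ₂ = sin φ₁ cos δ + cos φ₁ sin δ cos θ = 0.014859, so φ₂ = 0.85°.
Δλ = atan2( sin θ sin δ cos φ₁ , cos δ − sin φ₁ sin φ₂ ) = atan2(0.328717, 0.852476) = 0.368034 rad = 21.09°.
Hence λ₂ = 64.71° + 21.09° = 85.80°.

latitude 0.85°, longitude 85.80°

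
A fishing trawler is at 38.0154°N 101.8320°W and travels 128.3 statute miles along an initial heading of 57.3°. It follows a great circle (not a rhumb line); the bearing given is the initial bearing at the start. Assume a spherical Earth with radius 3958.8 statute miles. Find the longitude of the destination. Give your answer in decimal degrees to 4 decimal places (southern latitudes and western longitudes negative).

longitude -99.8212°

Angular distance δ = d/R = 128.3 / 3958.8 = 0.032409 rad.
Start latitude φ₁ = 0.663494 rad; initial bearing θ = 1.000074 rad.
Destination latitude: φ₂ = arcsin( sin φ₁ cos δ + cos φ₁ sin δ cos θ ) = arcsin(0.629341) = 39.0016°.
Then Δλ = atan2(0.021483, 0.611880) = 0.035095 rad, from sin θ sin δ cos φ₁ over cos δ − sin φ₁ sin φ₂.
λ₂ = -101.8320° + 2.0108° = -99.8212°.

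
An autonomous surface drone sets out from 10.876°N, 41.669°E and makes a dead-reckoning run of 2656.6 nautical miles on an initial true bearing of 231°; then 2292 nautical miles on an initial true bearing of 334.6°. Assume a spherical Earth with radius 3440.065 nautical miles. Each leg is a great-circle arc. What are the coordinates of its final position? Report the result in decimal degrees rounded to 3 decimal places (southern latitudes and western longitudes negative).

latitude 17.490°, longitude -9.060°

Apply the spherical direct solution leg by leg, carrying full precision between legs.
Leg 1: from (10.876°, 41.669°), δ = 2656.6/3440.065 = 0.772253 rad, θ = 231° → φ = -17.221°, λ = 7.079°.
Leg 2: from (-17.221°, 7.079°), δ = 2292/3440.065 = 0.666266 rad, θ = 334.6° → φ = 17.490°, λ = -9.060°.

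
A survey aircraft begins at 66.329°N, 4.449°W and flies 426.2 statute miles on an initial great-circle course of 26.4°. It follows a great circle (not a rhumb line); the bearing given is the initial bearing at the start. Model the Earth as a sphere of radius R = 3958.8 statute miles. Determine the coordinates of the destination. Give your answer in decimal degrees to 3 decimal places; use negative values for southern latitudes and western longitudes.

latitude 71.660°, longitude 4.284°

Central angle δ = d/R = 0.107659 rad.
Converting: φ₁ = 1.157659 rad, θ = 0.460767 rad.
Destination latitude: φ₂ = arcsin( sin φ₁ cos δ + cos φ₁ sin δ cos θ ) = arcsin(0.949204) = 71.660°.
For the longitude increment, Δλ = atan2( sin θ sin δ cos φ₁, cos δ − sin φ₁ sin φ₂ ) = atan2(0.019182, 0.124866) = 8.733°.
λ₂ = λ₁ + Δλ = 4.284°.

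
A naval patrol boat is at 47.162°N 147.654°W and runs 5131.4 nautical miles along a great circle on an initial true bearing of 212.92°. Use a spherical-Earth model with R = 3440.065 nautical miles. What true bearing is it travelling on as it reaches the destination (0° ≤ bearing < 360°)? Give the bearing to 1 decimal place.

final bearing 205.5°

Angular distance δ = d/R = 5131.4 / 3440.065 = 1.491658 rad.
Start latitude φ₁ = 0.823132 rad; initial bearing θ = 3.716155 rad.
Applying the spherical law of cosines for sides, sin φ₂ = sin φ₁ cos δ + cos φ₁ sin δ cos θ = -0.510996, so φ₂ = -30.730°.
Δλ = atan2( sin θ sin δ cos φ₁ , cos δ − sin φ₁ sin φ₂ ) = atan2(-0.368362, 0.453758) = -0.681896 rad = -39.070°.
λ₂ = -147.654° + -39.070° = -186.724°, normalized to (−180°, 180°] → 173.276°.
The forward bearing on arrival equals the back-azimuth from the destination plus 180°.
Back-azimuth from P₂ (-30.7°, 173.3°) to P₁ (47.2°, -147.7°), with Δλ' = λ₁ − λ₂ = -320.9°: atan2( sin Δλ' cos φ₁ , cos φ₂ sin φ₁ − sin φ₂ cos φ₁ cos Δλ' ) = 25.5°.
Final bearing = (25.5° + 180°) mod 360° = 205.5°.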